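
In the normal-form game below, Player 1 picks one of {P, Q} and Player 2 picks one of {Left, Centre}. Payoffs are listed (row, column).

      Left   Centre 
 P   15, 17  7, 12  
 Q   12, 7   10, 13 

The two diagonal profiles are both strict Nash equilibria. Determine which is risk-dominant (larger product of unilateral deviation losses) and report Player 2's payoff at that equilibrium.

At (P, Left): Player 1 loses 15 − 12 = 3 by deviating; Player 2 loses 17 − 12 = 5. Product = 3·5 = 15.
At (Q, Centre): Player 1 loses 10 − 7 = 3 by deviating; Player 2 loses 13 − 7 = 6. Product = 3·6 = 18.
18 > 15, so (Q, Centre) is risk-dominant. Player 2's payoff there is 13.

13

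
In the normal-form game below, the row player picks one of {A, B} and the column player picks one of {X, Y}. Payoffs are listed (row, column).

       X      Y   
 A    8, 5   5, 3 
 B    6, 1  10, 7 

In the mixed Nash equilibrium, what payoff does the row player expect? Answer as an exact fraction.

50/7

The column player mixes with probability q on X, chosen so the row player is indifferent: 8q + 5(1−q) = 6q + 10(1−q) gives q = 5/7.
The row player's expected payoff (from either row, since indifferent) is 8·5/7 + 5·2/7 = 50/7.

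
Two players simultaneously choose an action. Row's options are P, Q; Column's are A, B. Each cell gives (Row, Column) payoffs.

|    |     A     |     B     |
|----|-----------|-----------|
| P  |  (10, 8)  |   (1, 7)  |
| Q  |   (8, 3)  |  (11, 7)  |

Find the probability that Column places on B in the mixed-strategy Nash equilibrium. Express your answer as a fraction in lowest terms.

1/6

Column's mix q on A must make Row indifferent between P and Q.
Row's payoff from P: 10q + 1(1−q). From Q: 8q + 11(1−q).
Set equal: 2q = 10(1−q) → q = 10/12 = 5/6.
Probability on B is 1 − 5/6 = 1/6.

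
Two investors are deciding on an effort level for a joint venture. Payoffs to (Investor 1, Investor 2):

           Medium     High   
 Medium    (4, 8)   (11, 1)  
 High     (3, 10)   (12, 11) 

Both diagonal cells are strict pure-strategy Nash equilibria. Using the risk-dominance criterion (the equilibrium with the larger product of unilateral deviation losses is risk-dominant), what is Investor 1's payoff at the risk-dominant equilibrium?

4

At both Medium: Investor 1 loses 4 − 3 = 1 by deviating; Investor 2 loses 8 − 1 = 7. Product = 1·7 = 7.
At both High: Investor 1 loses 12 − 11 = 1 by deviating; Investor 2 loses 11 − 10 = 1. Product = 1·1 = 1.
7 > 1, so both Medium is risk-dominant. Investor 1's payoff there is 4.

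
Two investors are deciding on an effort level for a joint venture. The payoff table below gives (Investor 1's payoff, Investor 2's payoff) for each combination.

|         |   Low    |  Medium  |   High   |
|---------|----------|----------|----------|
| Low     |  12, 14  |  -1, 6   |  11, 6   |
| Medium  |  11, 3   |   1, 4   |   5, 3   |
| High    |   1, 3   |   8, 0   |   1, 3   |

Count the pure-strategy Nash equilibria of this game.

Both Low: Investor 1 gets 12 (best alternative 11); Investor 2 gets 14 (best alternative 6). Neither deviates — NE.
Both Medium is not a NE: Investor 1 would switch to High (8 > 1).
No other cell survives both best-response checks, so there is 1 pure NE.

1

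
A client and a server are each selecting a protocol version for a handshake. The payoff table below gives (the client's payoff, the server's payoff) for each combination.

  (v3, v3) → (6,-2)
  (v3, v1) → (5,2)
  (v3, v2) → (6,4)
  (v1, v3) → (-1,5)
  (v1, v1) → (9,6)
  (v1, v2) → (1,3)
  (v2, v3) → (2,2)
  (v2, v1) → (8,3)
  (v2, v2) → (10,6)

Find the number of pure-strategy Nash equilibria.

Both v1: the client gets 9 (best alternative 8); the server gets 6 (best alternative 5). Neither deviates — NE.
Both v2: the client gets 10 (best alternative 6); the server gets 6 (best alternative 3). Neither deviates — NE.
Both v3 is not a NE: the server would switch to v2 (4 > -2).
No other cell survives both best-response checks, so there are 2 pure NE.

2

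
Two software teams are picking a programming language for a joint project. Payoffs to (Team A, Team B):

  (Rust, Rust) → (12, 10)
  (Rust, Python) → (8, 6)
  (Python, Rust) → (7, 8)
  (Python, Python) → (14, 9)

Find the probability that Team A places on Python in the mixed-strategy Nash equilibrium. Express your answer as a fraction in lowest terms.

Team A's mix p on Rust must make Team B indifferent between Rust and Python.
Team B's payoff from Rust: 10p + 8(1−p). From Python: 6p + 9(1−p).
Set equal: 4p = 1(1−p) → p = 1/5.
Probability on Python is 1 − 1/5 = 4/5.

4/5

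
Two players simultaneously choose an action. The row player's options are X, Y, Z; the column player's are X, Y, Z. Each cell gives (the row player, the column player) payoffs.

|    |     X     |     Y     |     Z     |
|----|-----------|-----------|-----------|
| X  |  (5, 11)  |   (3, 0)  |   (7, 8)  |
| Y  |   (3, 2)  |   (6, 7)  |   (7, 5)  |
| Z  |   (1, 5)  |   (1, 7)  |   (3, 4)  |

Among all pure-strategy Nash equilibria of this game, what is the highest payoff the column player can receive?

Both X is a pure NE (the row player: 5 ≥ 3; the column player: 11 ≥ 8). The column player gets 11.
Both Y is a pure NE (the row player: 6 ≥ 3; the column player: 7 ≥ 5). The column player gets 7.
Every other cell has a profitable deviation for at least one player. Highest of {11, 7} is 11.

11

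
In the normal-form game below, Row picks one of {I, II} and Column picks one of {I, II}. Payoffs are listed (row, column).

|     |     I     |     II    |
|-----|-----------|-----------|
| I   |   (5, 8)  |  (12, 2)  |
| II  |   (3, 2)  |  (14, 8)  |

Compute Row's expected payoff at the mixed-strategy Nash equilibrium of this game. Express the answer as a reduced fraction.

17/2

Column mixes with probability q on I, chosen so Row is indifferent: 5q + 12(1−q) = 3q + 14(1−q) gives q = 1/2.
Row's expected payoff (from either row, since indifferent) is 5·1/2 + 12·1/2 = 17/2.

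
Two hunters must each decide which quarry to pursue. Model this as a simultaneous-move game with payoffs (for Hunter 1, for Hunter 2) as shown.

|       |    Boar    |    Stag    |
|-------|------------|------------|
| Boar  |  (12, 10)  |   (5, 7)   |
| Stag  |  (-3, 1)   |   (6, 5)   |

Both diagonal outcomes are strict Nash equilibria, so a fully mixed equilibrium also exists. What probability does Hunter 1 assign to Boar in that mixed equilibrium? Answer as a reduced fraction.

Hunter 1's mix p on Boar must make Hunter 2 indifferent between Boar and Stag.
Hunter 2's payoff from Boar: 10p + 1(1−p). From Stag: 7p + 5(1−p).
Set equal: 3p = 4(1−p) → p = 4/7.

4/7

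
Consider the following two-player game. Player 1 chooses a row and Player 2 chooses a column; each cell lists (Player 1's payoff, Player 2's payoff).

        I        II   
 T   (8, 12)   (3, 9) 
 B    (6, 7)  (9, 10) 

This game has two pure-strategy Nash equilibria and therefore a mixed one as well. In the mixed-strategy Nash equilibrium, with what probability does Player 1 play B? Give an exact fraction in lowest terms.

1/2

Player 1's mix p on T must make Player 2 indifferent between I and II.
Player 2's payoff from I: 12p + 7(1−p). From II: 9p + 10(1−p).
Set equal: 3p = 3(1−p) → p = 3/6 = 1/2.
Probability on B is 1 − 1/2 = 1/2.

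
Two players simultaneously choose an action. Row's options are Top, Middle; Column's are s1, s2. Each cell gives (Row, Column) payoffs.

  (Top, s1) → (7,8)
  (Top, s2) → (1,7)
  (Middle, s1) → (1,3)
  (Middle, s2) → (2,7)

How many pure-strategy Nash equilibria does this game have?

(Top, s1): Row gets 7 (best alternative 1); Column gets 8 (best alternative 7). Neither deviates — NE.
(Middle, s2): Row gets 2 (best alternative 1); Column gets 7 (best alternative 3). Neither deviates — NE.
(Top, s2) is not a NE: Row would switch to Middle (2 > 1).
No other cell survives both best-response checks, so there are 2 pure NE.

2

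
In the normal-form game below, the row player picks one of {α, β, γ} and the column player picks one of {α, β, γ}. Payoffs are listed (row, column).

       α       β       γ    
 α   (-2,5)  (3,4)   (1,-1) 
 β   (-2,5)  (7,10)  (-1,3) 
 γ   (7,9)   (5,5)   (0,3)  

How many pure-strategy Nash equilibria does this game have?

2

Both β: the row player gets 7 (best alternative 5); the column player gets 10 (best alternative 5). Neither deviates — NE.
(γ, α): the row player gets 7 (best alternative -2); the column player gets 9 (best alternative 5). Neither deviates — NE.
Both α is not a NE: the row player would switch to γ (7 > -2).
No other cell survives both best-response checks, so there are 2 pure NE.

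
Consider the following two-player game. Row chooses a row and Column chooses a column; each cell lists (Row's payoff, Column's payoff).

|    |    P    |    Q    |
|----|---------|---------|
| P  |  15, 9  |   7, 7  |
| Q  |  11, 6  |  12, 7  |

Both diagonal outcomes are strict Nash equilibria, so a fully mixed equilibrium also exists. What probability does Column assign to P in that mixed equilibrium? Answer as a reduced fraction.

Column's mix q on P must make Row indifferent between P and Q.
Row's payoff from P: 15q + 7(1−q). From Q: 11q + 12(1−q).
Set equal: 4q = 5(1−q) → q = 5/9.

5/9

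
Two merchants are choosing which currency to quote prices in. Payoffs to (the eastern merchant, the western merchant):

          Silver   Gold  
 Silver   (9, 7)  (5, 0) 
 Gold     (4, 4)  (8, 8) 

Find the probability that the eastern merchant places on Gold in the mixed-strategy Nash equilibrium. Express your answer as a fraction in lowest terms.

The eastern merchant's mix p on Silver must make the western merchant indifferent between Silver and Gold.
The western merchant's payoff from Silver: 7p + 4(1−p). From Gold: 0p + 8(1−p).
Set equal: 7p = 4(1−p) → p = 4/11.
Probability on Gold is 1 − 4/11 = 7/11.

7/11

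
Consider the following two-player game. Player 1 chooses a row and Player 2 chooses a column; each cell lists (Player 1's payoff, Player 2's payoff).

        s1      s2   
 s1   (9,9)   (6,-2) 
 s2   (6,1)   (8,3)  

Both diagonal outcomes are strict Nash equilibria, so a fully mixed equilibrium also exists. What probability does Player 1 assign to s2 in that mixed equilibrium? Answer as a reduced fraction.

11/13

Player 1's mix p on s1 must make Player 2 indifferent between s1 and s2.
Player 2's payoff from s1: 9p + 1(1−p). From s2: (-2)p + 3(1−p).
Set equal: 11p = 2(1−p) → p = 2/13.
Probability on s2 is 1 − 2/13 = 11/13.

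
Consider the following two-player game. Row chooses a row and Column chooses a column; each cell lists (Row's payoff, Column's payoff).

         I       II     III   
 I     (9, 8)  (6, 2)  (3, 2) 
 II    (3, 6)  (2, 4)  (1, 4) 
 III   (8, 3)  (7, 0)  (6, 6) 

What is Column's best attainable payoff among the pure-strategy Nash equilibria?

8

Both I is a pure NE (Row: 9 ≥ 8; Column: 8 ≥ 2). Column gets 8.
Both III is a pure NE (Row: 6 ≥ 3; Column: 6 ≥ 3). Column gets 6.
Every other cell has a profitable deviation for at least one player. Highest of {8, 6} is 8.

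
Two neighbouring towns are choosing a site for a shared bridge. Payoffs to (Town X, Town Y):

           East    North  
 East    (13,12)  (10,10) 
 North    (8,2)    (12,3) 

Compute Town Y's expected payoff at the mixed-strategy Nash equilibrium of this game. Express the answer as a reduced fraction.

Town X mixes with probability p on East, chosen so Town Y is indifferent: 12p + 2(1−p) = 10p + 3(1−p) gives p = 1/3.
Town Y's expected payoff is 12·1/3 + 2·2/3 = 16/3.

16/3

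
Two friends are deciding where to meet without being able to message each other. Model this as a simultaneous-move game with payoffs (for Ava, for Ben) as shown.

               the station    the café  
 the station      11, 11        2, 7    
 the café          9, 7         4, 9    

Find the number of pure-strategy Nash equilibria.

2

Both the station: Ava gets 11 (best alternative 9); Ben gets 11 (best alternative 7). Neither deviates — NE.
Both the café: Ava gets 4 (best alternative 2); Ben gets 9 (best alternative 7). Neither deviates — NE.
(the station, the café) is not a NE: Ava would switch to the café (4 > 2).
No other cell survives both best-response checks, so there are 2 pure NE.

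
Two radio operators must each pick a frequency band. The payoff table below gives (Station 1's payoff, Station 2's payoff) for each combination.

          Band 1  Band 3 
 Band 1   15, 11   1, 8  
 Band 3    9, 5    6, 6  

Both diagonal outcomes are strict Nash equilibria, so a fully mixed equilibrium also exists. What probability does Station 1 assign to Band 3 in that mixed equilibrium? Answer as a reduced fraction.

3/4

Station 1's mix p on Band 1 must make Station 2 indifferent between Band 1 and Band 3.
Station 2's payoff from Band 1: 11p + 5(1−p). From Band 3: 8p + 6(1−p).
Set equal: 3p = 1(1−p) → p = 1/4.
Probability on Band 3 is 1 − 1/4 = 3/4.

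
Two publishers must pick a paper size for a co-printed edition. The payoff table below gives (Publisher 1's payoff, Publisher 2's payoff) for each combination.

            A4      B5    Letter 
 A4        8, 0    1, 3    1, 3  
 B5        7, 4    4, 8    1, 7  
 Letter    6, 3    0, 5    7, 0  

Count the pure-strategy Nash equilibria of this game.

1

Both B5: Publisher 1 gets 4 (best alternative 1); Publisher 2 gets 8 (best alternative 7). Neither deviates — NE.
Both A4 is not a NE: Publisher 2 would switch to B5 (3 > 0).
No other cell survives both best-response checks, so there is 1 pure NE.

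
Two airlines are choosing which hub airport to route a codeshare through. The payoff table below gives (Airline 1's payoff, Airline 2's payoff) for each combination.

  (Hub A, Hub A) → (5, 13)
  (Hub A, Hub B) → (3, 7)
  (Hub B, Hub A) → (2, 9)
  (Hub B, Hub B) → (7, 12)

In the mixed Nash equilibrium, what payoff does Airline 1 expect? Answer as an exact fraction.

Airline 2 mixes with probability q on Hub A, chosen so Airline 1 is indifferent: 5q + 3(1−q) = 2q + 7(1−q) gives q = 4/7.
Airline 1's expected payoff (from either row, since indifferent) is 5·4/7 + 3·3/7 = 29/7.

29/7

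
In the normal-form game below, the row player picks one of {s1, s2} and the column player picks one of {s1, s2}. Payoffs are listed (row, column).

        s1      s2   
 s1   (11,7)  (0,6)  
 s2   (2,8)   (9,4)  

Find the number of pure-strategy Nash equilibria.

Both s1: the row player gets 11 (best alternative 2); the column player gets 7 (best alternative 6). Neither deviates — NE.
Both s2 is not a NE: the column player would switch to s1 (8 > 4).
No other cell survives both best-response checks, so there is 1 pure NE.

1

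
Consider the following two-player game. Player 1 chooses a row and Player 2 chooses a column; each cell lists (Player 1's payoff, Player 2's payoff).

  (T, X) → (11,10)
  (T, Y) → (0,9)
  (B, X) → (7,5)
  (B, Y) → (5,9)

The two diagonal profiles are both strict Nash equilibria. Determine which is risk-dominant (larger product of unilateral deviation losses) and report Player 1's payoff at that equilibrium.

5

At (T, X): Player 1 loses 11 − 7 = 4 by deviating; Player 2 loses 10 − 9 = 1. Product = 4·1 = 4.
At (B, Y): Player 1 loses 5 − 0 = 5 by deviating; Player 2 loses 9 − 5 = 4. Product = 5·4 = 20.
20 > 4, so (B, Y) is risk-dominant. Player 1's payoff there is 5.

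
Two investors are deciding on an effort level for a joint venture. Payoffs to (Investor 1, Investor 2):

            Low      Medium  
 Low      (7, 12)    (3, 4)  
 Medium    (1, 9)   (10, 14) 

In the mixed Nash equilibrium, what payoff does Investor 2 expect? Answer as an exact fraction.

Investor 1 mixes with probability p on Low, chosen so Investor 2 is indifferent: 12p + 9(1−p) = 4p + 14(1−p) gives p = 5/13.
Investor 2's expected payoff is 12·5/13 + 9·8/13 = 132/13.

132/13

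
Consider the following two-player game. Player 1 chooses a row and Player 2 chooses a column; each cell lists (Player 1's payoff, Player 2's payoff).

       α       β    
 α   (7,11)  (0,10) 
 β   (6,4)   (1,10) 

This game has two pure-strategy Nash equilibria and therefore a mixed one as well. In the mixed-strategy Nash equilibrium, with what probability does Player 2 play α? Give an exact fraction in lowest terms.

1/2

Player 2's mix q on α must make Player 1 indifferent between α and β.
Player 1's payoff from α: 7q + 0(1−q). From β: 6q + 1(1−q).
Set equal: 1q = 1(1−q) → q = 1/2.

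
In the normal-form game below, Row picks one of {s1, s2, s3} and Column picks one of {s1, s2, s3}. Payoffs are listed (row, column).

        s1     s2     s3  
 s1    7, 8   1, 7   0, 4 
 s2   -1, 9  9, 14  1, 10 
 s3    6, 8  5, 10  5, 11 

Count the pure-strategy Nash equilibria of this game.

3

Both s1: Row gets 7 (best alternative 6); Column gets 8 (best alternative 7). Neither deviates — NE.
Both s2: Row gets 9 (best alternative 5); Column gets 14 (best alternative 10). Neither deviates — NE.
Both s3: Row gets 5 (best alternative 1); Column gets 11 (best alternative 10). Neither deviates — NE.
(s2, s1) is not a NE: Row would switch to s1 (7 > -1).
No other cell survives both best-response checks, so there are 3 pure NE.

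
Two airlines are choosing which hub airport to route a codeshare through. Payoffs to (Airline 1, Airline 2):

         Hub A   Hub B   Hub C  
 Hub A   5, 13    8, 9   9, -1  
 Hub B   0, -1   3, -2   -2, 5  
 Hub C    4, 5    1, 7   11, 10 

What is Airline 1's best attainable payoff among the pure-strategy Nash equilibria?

Both Hub A is a pure NE (Airline 1: 5 ≥ 4; Airline 2: 13 ≥ 9). Airline 1 gets 5.
Both Hub C is a pure NE (Airline 1: 11 ≥ 9; Airline 2: 10 ≥ 7). Airline 1 gets 11.
Every other cell has a profitable deviation for at least one player. Highest of {5, 11} is 11.

11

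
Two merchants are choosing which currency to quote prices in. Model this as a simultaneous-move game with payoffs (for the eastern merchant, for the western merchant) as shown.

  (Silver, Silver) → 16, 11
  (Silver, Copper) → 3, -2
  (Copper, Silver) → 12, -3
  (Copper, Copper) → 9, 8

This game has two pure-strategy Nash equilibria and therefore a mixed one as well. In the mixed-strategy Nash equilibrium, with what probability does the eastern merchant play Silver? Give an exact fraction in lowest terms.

The eastern merchant's mix p on Silver must make the western merchant indifferent between Silver and Copper.
The western merchant's payoff from Silver: 11p + (-3)(1−p). From Copper: (-2)p + 8(1−p).
Set equal: 13p = 11(1−p) → p = 11/24.

11/24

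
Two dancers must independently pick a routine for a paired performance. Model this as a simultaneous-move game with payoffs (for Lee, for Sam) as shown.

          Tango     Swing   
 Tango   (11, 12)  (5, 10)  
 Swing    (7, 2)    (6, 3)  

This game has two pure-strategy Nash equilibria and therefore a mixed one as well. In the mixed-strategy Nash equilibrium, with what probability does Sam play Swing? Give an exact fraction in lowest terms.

Sam's mix q on Tango must make Lee indifferent between Tango and Swing.
Lee's payoff from Tango: 11q + 5(1−q). From Swing: 7q + 6(1−q).
Set equal: 4q = 1(1−q) → q = 1/5.
Probability on Swing is 1 − 1/5 = 4/5.

4/5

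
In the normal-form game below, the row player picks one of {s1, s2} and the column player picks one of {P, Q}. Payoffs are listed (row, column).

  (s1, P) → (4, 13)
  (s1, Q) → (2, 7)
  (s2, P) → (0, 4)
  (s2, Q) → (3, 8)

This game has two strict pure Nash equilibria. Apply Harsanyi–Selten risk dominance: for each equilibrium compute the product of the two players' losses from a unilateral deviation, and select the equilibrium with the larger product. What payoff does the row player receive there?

4

At (s1, P): the row player loses 4 − 0 = 4 by deviating; the column player loses 13 − 7 = 6. Product = 4·6 = 24.
At (s2, Q): the row player loses 3 − 2 = 1 by deviating; the column player loses 8 − 4 = 4. Product = 1·4 = 4.
24 > 4, so (s1, P) is risk-dominant. The row player's payoff there is 4.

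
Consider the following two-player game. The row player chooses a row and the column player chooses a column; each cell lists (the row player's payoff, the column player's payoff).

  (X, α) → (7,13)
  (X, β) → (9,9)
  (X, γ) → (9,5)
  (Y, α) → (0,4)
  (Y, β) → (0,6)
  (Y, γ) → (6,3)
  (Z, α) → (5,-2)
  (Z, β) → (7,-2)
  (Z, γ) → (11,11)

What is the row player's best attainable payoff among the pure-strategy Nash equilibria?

(X, α) is a pure NE (the row player: 7 ≥ 5; the column player: 13 ≥ 9). The row player gets 7.
(Z, γ) is a pure NE (the row player: 11 ≥ 9; the column player: 11 ≥ -2). The row player gets 11.
Every other cell has a profitable deviation for at least one player. Highest of {7, 11} is 11.

11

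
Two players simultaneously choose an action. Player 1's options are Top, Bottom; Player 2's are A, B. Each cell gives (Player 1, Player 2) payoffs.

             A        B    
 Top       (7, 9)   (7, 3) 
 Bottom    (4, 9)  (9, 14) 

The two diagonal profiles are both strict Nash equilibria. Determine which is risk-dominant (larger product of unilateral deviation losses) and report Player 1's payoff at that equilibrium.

At (Top, A): Player 1 loses 7 − 4 = 3 by deviating; Player 2 loses 9 − 3 = 6. Product = 3·6 = 18.
At (Bottom, B): Player 1 loses 9 − 7 = 2 by deviating; Player 2 loses 14 − 9 = 5. Product = 2·5 = 10.
18 > 10, so (Top, A) is risk-dominant. Player 1's payoff there is 7.

7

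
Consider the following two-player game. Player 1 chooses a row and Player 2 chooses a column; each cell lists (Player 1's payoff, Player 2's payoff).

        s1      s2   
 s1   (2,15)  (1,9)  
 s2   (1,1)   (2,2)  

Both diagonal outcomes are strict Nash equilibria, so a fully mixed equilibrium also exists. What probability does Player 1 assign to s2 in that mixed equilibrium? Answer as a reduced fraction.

Player 1's mix p on s1 must make Player 2 indifferent between s1 and s2.
Player 2's payoff from s1: 15p + 1(1−p). From s2: 9p + 2(1−p).
Set equal: 6p = 1(1−p) → p = 1/7.
Probability on s2 is 1 − 1/7 = 6/7.

6/7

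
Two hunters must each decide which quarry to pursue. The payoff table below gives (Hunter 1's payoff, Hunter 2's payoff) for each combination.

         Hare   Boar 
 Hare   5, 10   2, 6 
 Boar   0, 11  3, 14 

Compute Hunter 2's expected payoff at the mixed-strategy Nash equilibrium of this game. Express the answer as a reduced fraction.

Hunter 1 mixes with probability p on Hare, chosen so Hunter 2 is indifferent: 10p + 11(1−p) = 6p + 14(1−p) gives p = 3/7.
Hunter 2's expected payoff is 10·3/7 + 11·4/7 = 74/7.

74/7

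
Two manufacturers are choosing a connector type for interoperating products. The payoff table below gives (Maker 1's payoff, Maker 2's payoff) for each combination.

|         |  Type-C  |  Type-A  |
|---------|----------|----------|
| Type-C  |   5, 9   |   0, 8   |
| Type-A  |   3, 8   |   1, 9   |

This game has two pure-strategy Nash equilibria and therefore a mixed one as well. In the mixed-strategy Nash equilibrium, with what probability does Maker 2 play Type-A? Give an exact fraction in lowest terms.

Maker 2's mix q on Type-C must make Maker 1 indifferent between Type-C and Type-A.
Maker 1's payoff from Type-C: 5q + 0(1−q). From Type-A: 3q + 1(1−q).
Set equal: 2q = 1(1−q) → q = 1/3.
Probability on Type-A is 1 − 1/3 = 2/3.

2/3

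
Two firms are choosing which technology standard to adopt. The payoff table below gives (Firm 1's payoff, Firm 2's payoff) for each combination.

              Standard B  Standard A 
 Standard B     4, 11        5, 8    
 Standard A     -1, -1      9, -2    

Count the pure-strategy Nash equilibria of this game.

1

Both Standard B: Firm 1 gets 4 (best alternative -1); Firm 2 gets 11 (best alternative 8). Neither deviates — NE.
Both Standard A is not a NE: Firm 2 would switch to Standard B (-1 > -2).
No other cell survives both best-response checks, so there is 1 pure NE.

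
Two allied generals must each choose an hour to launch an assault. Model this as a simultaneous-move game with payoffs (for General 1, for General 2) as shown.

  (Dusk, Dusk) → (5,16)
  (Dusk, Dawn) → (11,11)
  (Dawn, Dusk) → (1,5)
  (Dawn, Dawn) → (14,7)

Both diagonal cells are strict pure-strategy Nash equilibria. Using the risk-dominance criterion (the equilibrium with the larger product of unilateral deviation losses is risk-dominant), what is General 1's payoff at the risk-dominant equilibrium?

At both Dusk: General 1 loses 5 − 1 = 4 by deviating; General 2 loses 16 − 11 = 5. Product = 4·5 = 20.
At both Dawn: General 1 loses 14 − 11 = 3 by deviating; General 2 loses 7 − 5 = 2. Product = 3·2 = 6.
20 > 6, so both Dusk is risk-dominant. General 1's payoff there is 5.

5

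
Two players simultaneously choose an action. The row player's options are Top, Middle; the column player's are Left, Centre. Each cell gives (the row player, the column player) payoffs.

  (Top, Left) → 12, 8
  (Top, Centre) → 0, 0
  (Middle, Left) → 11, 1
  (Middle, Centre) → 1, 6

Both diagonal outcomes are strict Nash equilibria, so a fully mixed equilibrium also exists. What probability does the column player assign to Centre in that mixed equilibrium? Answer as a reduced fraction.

1/2

The column player's mix q on Left must make the row player indifferent between Top and Middle.
The row player's payoff from Top: 12q + 0(1−q). From Middle: 11q + 1(1−q).
Set equal: 1q = 1(1−q) → q = 1/2.
Probability on Centre is 1 − 1/2 = 1/2.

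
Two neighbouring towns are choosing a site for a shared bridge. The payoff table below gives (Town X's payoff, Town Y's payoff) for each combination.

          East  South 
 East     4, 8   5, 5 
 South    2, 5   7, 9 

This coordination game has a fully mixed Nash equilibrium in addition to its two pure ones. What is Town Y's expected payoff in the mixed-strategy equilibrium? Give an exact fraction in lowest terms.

Town X mixes with probability p on East, chosen so Town Y is indifferent: 8p + 5(1−p) = 5p + 9(1−p) gives p = 4/7.
Town Y's expected payoff is 8·4/7 + 5·3/7 = 47/7.

47/7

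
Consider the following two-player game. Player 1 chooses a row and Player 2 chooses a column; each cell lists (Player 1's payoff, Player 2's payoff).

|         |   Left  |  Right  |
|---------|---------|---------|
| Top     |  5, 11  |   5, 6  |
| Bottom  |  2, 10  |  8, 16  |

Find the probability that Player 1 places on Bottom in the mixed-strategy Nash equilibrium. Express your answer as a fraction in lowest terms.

5/11

Player 1's mix p on Top must make Player 2 indifferent between Left and Right.
Player 2's payoff from Left: 11p + 10(1−p). From Right: 6p + 16(1−p).
Set equal: 5p = 6(1−p) → p = 6/11.
Probability on Bottom is 1 − 6/11 = 5/11.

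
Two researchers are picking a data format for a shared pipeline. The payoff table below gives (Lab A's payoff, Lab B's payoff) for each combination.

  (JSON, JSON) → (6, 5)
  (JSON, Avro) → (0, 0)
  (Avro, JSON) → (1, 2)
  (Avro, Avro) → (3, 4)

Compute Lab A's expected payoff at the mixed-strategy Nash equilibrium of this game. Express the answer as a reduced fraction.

9/4

Lab B mixes with probability q on JSON, chosen so Lab A is indifferent: 6q + 0(1−q) = 1q + 3(1−q) gives q = 3/8.
Lab A's expected payoff (from either row, since indifferent) is 6·3/8 + 0·5/8 = 9/4.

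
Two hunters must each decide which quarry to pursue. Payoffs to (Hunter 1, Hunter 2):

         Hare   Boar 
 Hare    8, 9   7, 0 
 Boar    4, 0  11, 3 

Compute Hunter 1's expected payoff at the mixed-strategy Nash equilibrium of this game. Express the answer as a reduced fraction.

15/2

Hunter 2 mixes with probability q on Hare, chosen so Hunter 1 is indifferent: 8q + 7(1−q) = 4q + 11(1−q) gives q = 1/2.
Hunter 1's expected payoff (from either row, since indifferent) is 8·1/2 + 7·1/2 = 15/2.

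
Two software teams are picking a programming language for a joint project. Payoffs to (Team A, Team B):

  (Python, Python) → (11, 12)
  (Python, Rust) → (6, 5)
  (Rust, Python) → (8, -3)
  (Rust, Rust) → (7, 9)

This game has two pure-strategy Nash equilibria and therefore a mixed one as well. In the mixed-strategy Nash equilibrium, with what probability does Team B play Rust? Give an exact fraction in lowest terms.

Team B's mix q on Python must make Team A indifferent between Python and Rust.
Team A's payoff from Python: 11q + 6(1−q). From Rust: 8q + 7(1−q).
Set equal: 3q = 1(1−q) → q = 1/4.
Probability on Rust is 1 − 1/4 = 3/4.

3/4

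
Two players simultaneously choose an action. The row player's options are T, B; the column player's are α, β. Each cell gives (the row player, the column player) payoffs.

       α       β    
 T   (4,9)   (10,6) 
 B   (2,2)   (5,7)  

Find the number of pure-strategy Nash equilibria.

1

(T, α): the row player gets 4 (best alternative 2); the column player gets 9 (best alternative 6). Neither deviates — NE.
(B, β) is not a NE: the row player would switch to T (10 > 5).
No other cell survives both best-response checks, so there is 1 pure NE.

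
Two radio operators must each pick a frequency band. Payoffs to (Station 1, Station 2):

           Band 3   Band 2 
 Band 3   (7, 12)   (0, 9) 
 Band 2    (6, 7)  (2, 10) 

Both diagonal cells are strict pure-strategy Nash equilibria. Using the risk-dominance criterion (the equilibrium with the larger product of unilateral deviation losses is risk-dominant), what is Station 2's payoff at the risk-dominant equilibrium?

At both Band 3: Station 1 loses 7 − 6 = 1 by deviating; Station 2 loses 12 − 9 = 3. Product = 1·3 = 3.
At both Band 2: Station 1 loses 2 − 0 = 2 by deviating; Station 2 loses 10 − 7 = 3. Product = 2·3 = 6.
6 > 3, so both Band 2 is risk-dominant. Station 2's payoff there is 10.

10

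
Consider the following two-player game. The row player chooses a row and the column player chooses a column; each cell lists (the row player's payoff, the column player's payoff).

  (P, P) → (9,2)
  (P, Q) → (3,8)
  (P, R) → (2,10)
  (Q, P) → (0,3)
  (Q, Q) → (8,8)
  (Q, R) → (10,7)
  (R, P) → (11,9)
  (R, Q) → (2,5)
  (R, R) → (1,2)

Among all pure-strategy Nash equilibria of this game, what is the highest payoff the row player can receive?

11

Both Q is a pure NE (the row player: 8 ≥ 3; the column player: 8 ≥ 7). The row player gets 8.
(R, P) is a pure NE (the row player: 11 ≥ 9; the column player: 9 ≥ 5). The row player gets 11.
Every other cell has a profitable deviation for at least one player. Highest of {8, 11} is 11.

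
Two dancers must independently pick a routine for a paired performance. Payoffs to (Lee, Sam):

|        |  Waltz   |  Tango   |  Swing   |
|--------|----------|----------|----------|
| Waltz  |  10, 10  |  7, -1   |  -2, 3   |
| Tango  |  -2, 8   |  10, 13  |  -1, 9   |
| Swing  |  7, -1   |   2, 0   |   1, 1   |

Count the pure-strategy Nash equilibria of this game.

3

Both Waltz: Lee gets 10 (best alternative 7); Sam gets 10 (best alternative 3). Neither deviates — NE.
Both Tango: Lee gets 10 (best alternative 7); Sam gets 13 (best alternative 9). Neither deviates — NE.
Both Swing: Lee gets 1 (best alternative -1); Sam gets 1 (best alternative 0). Neither deviates — NE.
(Swing, Waltz) is not a NE: Lee would switch to Waltz (10 > 7).
No other cell survives both best-response checks, so there are 3 pure NE.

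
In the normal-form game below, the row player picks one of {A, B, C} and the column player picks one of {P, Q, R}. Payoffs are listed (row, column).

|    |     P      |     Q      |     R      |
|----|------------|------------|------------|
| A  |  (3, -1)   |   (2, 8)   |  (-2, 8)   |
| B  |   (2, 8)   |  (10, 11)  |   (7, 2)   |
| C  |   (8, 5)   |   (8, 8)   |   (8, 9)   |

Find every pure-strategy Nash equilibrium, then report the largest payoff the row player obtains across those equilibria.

10

(B, Q) is a pure NE (the row player: 10 ≥ 8; the column player: 11 ≥ 8). The row player gets 10.
(C, R) is a pure NE (the row player: 8 ≥ 7; the column player: 9 ≥ 8). The row player gets 8.
Every other cell has a profitable deviation for at least one player. Highest of {10, 8} is 10.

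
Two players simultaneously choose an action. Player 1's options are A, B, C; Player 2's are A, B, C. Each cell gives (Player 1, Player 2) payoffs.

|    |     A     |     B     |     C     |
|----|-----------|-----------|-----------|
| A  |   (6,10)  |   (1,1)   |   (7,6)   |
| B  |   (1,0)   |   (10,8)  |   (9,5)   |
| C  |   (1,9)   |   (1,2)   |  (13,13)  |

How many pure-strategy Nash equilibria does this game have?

Both A: Player 1 gets 6 (best alternative 1); Player 2 gets 10 (best alternative 6). Neither deviates — NE.
Both B: Player 1 gets 10 (best alternative 1); Player 2 gets 8 (best alternative 5). Neither deviates — NE.
Both C: Player 1 gets 13 (best alternative 9); Player 2 gets 13 (best alternative 9). Neither deviates — NE.
(A, C) is not a NE: Player 1 would switch to C (13 > 7).
No other cell survives both best-response checks, so there are 3 pure NE.

3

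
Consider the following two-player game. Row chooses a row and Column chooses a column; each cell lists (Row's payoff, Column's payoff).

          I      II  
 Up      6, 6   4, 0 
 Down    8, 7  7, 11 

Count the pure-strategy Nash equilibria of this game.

(Down, II): Row gets 7 (best alternative 4); Column gets 11 (best alternative 7). Neither deviates — NE.
(Up, I) is not a NE: Row would switch to Down (8 > 6).
No other cell survives both best-response checks, so there is 1 pure NE.

1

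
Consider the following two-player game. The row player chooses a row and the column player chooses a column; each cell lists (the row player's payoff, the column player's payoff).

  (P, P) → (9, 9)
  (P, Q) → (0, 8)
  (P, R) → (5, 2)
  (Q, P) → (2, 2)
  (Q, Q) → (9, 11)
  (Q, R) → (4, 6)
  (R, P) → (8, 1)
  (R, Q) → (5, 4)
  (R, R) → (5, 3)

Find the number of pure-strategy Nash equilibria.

2

Both P: the row player gets 9 (best alternative 8); the column player gets 9 (best alternative 8). Neither deviates — NE.
Both Q: the row player gets 9 (best alternative 5); the column player gets 11 (best alternative 6). Neither deviates — NE.
Both R is not a NE: the column player would switch to Q (4 > 3).
No other cell survives both best-response checks, so there are 2 pure NE.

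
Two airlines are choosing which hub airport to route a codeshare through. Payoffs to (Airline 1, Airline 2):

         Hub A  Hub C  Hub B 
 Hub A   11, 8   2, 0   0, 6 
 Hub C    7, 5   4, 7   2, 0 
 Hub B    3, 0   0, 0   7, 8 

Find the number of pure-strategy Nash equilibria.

3

Both Hub A: Airline 1 gets 11 (best alternative 7); Airline 2 gets 8 (best alternative 6). Neither deviates — NE.
Both Hub C: Airline 1 gets 4 (best alternative 2); Airline 2 gets 7 (best alternative 5). Neither deviates — NE.
Both Hub B: Airline 1 gets 7 (best alternative 2); Airline 2 gets 8 (best alternative 0). Neither deviates — NE.
(Hub A, Hub B) is not a NE: Airline 1 would switch to Hub B (7 > 0).
No other cell survives both best-response checks, so there are 3 pure NE.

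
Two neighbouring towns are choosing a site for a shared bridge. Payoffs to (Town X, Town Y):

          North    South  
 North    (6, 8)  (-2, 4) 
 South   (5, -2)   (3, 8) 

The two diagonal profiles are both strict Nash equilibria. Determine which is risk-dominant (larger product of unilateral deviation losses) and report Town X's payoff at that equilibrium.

At both North: Town X loses 6 − 5 = 1 by deviating; Town Y loses 8 − 4 = 4. Product = 1·4 = 4.
At both South: Town X loses 3 − (-2) = 5 by deviating; Town Y loses 8 − (-2) = 10. Product = 5·10 = 50.
50 > 4, so both South is risk-dominant. Town X's payoff there is 3.

3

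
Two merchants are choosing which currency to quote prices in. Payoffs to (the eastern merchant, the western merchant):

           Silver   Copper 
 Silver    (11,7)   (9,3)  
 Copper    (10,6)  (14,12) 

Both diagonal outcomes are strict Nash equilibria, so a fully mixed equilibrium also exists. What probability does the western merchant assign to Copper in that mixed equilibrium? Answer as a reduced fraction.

1/6

The western merchant's mix q on Silver must make the eastern merchant indifferent between Silver and Copper.
The eastern merchant's payoff from Silver: 11q + 9(1−q). From Copper: 10q + 14(1−q).
Set equal: 1q = 5(1−q) → q = 5/6.
Probability on Copper is 1 − 5/6 = 1/6.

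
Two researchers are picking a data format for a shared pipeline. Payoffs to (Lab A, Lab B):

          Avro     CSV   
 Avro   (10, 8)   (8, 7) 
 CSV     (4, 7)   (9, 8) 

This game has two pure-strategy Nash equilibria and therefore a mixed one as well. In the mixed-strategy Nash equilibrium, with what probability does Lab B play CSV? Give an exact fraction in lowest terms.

Lab B's mix q on Avro must make Lab A indifferent between Avro and CSV.
Lab A's payoff from Avro: 10q + 8(1−q). From CSV: 4q + 9(1−q).
Set equal: 6q = 1(1−q) → q = 1/7.
Probability on CSV is 1 − 1/7 = 6/7.

6/7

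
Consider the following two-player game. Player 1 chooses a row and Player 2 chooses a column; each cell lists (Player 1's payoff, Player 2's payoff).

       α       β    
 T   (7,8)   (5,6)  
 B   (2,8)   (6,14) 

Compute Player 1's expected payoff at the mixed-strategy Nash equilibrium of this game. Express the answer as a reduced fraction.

16/3

Player 2 mixes with probability q on α, chosen so Player 1 is indifferent: 7q + 5(1−q) = 2q + 6(1−q) gives q = 1/6.
Player 1's expected payoff (from either row, since indifferent) is 7·1/6 + 5·5/6 = 16/3.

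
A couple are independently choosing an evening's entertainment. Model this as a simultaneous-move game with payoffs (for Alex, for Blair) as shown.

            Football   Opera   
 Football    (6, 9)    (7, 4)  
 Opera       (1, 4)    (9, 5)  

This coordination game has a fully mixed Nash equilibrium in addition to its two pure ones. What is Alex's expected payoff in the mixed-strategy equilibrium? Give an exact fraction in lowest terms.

47/7

Blair mixes with probability q on Football, chosen so Alex is indifferent: 6q + 7(1−q) = 1q + 9(1−q) gives q = 2/7.
Alex's expected payoff (from either row, since indifferent) is 6·2/7 + 7·5/7 = 47/7.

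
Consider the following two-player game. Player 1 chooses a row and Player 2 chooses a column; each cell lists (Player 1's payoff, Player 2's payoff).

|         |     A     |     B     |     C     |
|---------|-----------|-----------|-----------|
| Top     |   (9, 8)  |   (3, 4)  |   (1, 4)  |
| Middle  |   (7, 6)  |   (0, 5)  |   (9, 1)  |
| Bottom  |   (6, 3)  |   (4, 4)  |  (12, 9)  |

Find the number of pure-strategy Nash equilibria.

(Top, A): Player 1 gets 9 (best alternative 7); Player 2 gets 8 (best alternative 4). Neither deviates — NE.
(Bottom, C): Player 1 gets 12 (best alternative 9); Player 2 gets 9 (best alternative 4). Neither deviates — NE.
(Middle, B) is not a NE: Player 1 would switch to Bottom (4 > 0).
No other cell survives both best-response checks, so there are 2 pure NE.

2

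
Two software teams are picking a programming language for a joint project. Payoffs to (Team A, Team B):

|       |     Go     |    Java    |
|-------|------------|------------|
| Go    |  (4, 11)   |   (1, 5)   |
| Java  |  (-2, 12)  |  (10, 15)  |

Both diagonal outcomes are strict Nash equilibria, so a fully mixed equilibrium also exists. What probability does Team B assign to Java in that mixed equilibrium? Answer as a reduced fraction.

2/5

Team B's mix q on Go must make Team A indifferent between Go and Java.
Team A's payoff from Go: 4q + 1(1−q). From Java: (-2)q + 10(1−q).
Set equal: 6q = 9(1−q) → q = 9/15 = 3/5.
Probability on Java is 1 − 3/5 = 2/5.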